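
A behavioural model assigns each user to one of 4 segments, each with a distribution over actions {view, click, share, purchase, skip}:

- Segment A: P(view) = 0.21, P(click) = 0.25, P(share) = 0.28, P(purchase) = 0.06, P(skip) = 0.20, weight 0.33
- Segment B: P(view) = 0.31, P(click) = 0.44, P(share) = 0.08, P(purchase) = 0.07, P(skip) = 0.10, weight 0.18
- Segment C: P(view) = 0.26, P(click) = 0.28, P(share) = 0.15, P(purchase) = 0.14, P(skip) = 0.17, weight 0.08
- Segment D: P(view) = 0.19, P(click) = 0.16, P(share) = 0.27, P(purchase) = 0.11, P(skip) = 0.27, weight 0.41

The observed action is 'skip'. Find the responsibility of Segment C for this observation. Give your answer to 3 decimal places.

0.065

P(component k | x) = w_k·f_k(x) / marginal(x), where marginal(x) = Σ_j w_j·f_j(x).
Evaluate each component's likelihood at the observed value:
  L_A = 0.2
  L_B = 0.1
  L_C = 0.17
  L_D = 0.27
Multiply by the mixture weights:
  w_A·L_A = 0.33 × 0.2 = 0.066
  w_B·L_B = 0.18 × 0.1 = 0.018
  w_C·L_C = 0.08 × 0.17 = 0.0136
  w_D·L_D = 0.41 × 0.27 = 0.1107
Marginal: 0.066 + 0.018 + 0.0136 + 0.1107 = 0.2083
So the posterior for Segment C is 0.0136 / 0.2083 ≈ 0.065.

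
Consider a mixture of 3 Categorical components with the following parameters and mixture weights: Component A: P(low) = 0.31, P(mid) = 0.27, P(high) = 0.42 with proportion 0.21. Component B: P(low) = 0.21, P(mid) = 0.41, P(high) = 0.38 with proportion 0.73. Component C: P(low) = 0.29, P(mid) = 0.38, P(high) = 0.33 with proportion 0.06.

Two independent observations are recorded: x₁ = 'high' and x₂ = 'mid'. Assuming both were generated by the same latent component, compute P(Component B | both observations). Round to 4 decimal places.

0.7840

Apply Bayes' rule: the posterior for each component is proportional to its prior times its likelihood at x.
Since both observations come from the same component, the likelihood for component k is f_k(x₁)·f_k(x₂).
  p_A = [P(high | comp) = 0.42] × [0.27] = 0.1134
  p_B = [P(high | comp) = 0.38] × [0.41] = 0.1558
  p_C = [P(high | comp) = 0.33] × [0.38] = 0.1254
Weight by the priors:
  π_A·p_A = 0.21 × 0.1134 = 0.023814
  π_B·p_B = 0.73 × 0.1558 = 0.113734
  π_C·p_C = 0.06 × 0.1254 = 0.007524
Denominator: 0.023814 + 0.113734 + 0.007524 = 0.145072
So the posterior for Component B is 0.113734 / 0.145072 ≈ 0.7840.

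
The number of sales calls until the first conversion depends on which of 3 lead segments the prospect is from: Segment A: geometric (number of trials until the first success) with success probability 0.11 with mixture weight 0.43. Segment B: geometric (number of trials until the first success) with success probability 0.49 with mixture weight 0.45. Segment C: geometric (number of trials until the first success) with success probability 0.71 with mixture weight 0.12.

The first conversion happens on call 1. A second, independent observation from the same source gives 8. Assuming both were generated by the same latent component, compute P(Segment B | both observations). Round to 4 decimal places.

The responsibility of component k is π_k f_k(x) divided by Σ_j π_j f_j(x).
Since both observations come from the same component, the likelihood for component k is f_k(x₁)·f_k(x₂).
  L_A = [0.11·(1−0.11)^0 = 0.11·1 = 0.11] × [0.0486545] = 0.00535199
  L_B = [0.49·(1−0.49)^0 = 0.49·1 = 0.49] × [0.00439731] = 0.00215468
  L_C = [0.71·(1−0.71)^0 = 0.71·1 = 0.71] × [0.000122474] = 8.69566e-05
Multiply by the mixture weights:
  π_A·L_A = 0.43 × 0.00535199 = 0.00230136
  π_B·L_B = 0.45 × 0.00215468 = 0.000969607
  π_C·L_C = 0.12 × 8.69566e-05 = 1.04348e-05
Marginal: 0.00230136 + 0.000969607 + 1.04348e-05 = 0.0032814
P(Segment B | x₁,x₂) = 0.000969607 / 0.0032814 ≈ 0.2955

0.2955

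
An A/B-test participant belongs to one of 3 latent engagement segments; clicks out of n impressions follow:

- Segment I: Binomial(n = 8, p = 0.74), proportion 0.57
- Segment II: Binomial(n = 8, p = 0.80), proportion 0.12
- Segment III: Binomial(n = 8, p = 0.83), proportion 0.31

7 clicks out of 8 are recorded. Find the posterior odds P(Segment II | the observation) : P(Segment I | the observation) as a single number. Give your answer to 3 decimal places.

The posterior odds equal the prior odds times the likelihood ratio: (w_i/w_j)·(f_i(x)/f_j(x)).
Component likelihoods at x = 7 clicks out of 8:
  f_I = 0.252747
  f_II = 0.335544
  f_III = 0.36905
0.0402653 / 0.144066 ≈ 0.279

0.279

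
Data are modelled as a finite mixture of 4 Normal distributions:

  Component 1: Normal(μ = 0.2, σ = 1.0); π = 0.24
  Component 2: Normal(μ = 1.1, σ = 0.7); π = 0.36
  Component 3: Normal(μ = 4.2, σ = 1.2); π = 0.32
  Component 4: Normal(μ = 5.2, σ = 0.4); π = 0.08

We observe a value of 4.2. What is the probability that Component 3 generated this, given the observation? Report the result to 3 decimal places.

P(component k | x) = π_k·f_k(x) / marginal(x), where marginal(x) = Σ_j π_j·f_j(x).
Component likelihoods at x = 4.2:
  f_1 = 0.00013383
  f_2 = 3.14099e-05
  f_3 = 0.332452
  f_4 = 0.0438208
Unnormalised posteriors:
  π_1·f_1 = 0.24 × 0.00013383 = 3.21193e-05
  π_2·f_2 = 0.36 × 3.14099e-05 = 1.13076e-05
  π_3·f_3 = 0.32 × 0.332452 = 0.106385
  π_4·f_4 = 0.08 × 0.0438208 = 0.00350566
Denominator: 3.21193e-05 + 1.13076e-05 + 0.106385 + 0.00350566 = 0.109934
So the posterior for Component 3 is 0.106385 / 0.109934 ≈ 0.968.

0.968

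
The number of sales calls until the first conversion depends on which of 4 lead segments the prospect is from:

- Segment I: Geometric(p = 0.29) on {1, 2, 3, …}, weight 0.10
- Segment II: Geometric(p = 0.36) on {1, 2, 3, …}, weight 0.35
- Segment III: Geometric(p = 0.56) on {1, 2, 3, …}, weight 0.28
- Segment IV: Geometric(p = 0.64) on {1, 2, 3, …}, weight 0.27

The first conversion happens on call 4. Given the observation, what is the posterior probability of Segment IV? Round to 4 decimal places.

The responsibility of component k is w_k f_k(x) divided by Σ_j w_j f_j(x).
Evaluate each component's likelihood at the observed value:
  L_I = 0.103794
  L_II = 0.0943718
  L_III = 0.047703
  L_IV = 0.0298598
Weight by the priors:
  w_I·L_I = 0.10 × 0.103794 = 0.0103794
  w_II·L_II = 0.35 × 0.0943718 = 0.0330301
  w_III·L_III = 0.28 × 0.047703 = 0.0133569
  w_IV·L_IV = 0.27 × 0.0298598 = 0.00806216
Sum: 0.0103794 + 0.0330301 + 0.0133569 + 0.00806216 = 0.0648286
So the posterior for Segment IV is 0.00806216 / 0.0648286 ≈ 0.1244.

0.1244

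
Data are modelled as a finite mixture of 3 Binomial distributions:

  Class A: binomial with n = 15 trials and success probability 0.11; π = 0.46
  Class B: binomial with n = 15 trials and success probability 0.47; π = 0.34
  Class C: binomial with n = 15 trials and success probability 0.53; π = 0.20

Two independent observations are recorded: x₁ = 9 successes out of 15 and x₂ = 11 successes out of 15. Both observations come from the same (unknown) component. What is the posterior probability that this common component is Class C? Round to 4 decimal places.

0.6617

Posterior ∝ prior × likelihood, so P(k | x) ∝ w_k f_k(x); normalise over all components.
Since both observations come from the same component, the likelihood for component k is f_k(x₁)·f_k(x₂).
  p_A = [C(15,9)·0.11^9·0.89^6 = 5005·2.35795e-09·0.496981 = 5.86514e-06] × [2.4435e-08] = 1.43315e-13
  p_B = [C(15,9)·0.47^9·0.53^6 = 5005·0.00111913·0.0221644 = 0.124148] × [0.0266264] = 0.00330562
  p_C = [C(15,9)·0.53^9·0.47^6 = 5005·0.00329976·0.0107792 = 0.178022] × [0.0617389] = 0.0109909
Weight by the priors:
  w_A·p_A = 0.46 × 1.43315e-13 = 6.59247e-14
  w_B·p_B = 0.34 × 0.00330562 = 0.00112391
  w_C·p_C = 0.20 × 0.0109909 = 0.00219818
Evidence: 6.59247e-14 + 0.00112391 + 0.00219818 = 0.00332209
Responsibility of Class C: 0.00219818 / 0.00332209 ≈ 0.6617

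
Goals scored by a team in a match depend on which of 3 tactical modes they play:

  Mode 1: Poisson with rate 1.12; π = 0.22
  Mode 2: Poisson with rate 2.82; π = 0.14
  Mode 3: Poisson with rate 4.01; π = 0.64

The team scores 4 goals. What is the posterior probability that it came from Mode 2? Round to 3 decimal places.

By Bayes' theorem, P(k | x) = π_k f_k(x) / Σ_j π_j f_j(x).
Poisson probabilities:
  f_1 = e^(−1.12)·1.12^4/4! = 0.021392
  f_2 = e^(−2.82)·2.82^4/4! = 0.157063
  f_3 = e^(−4.01)·4.01^4/4! = 0.195364
Multiply by the mixture weights:
  π_1·f_1 = 0.22 × 0.021392 = 0.00470624
  π_2·f_2 = 0.14 × 0.157063 = 0.0219889
  π_3·f_3 = 0.64 × 0.195364 = 0.125033
Normaliser: 0.00470624 + 0.0219889 + 0.125033 = 0.151728
P(Mode 2 | the observation) = 0.0219889 / 0.151728 ≈ 0.145

0.145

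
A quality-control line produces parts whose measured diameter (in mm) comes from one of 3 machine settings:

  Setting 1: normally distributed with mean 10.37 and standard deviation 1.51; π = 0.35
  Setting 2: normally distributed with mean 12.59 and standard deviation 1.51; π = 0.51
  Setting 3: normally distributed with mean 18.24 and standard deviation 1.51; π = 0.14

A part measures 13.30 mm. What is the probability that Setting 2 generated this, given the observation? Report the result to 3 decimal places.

Posterior ∝ prior × likelihood, so P(k | x) ∝ w_k f_k(x); normalise over all components.
Normal densities:
  p_1 = (1/(1.51·√(2π)))·exp(−(13.30−10.37)²/(2·1.51²)) = 0.264200·exp(-1.88257) = 0.0402108
  p_2 = (1/(1.51·√(2π)))·exp(−(13.30−12.59)²/(2·1.51²)) = 0.264200·exp(-0.11054) = 0.236551
  p_3 = (1/(1.51·√(2π)))·exp(−(13.30−18.24)²/(2·1.51²)) = 0.264200·exp(-5.35143) = 0.00125267
Weight by the priors:
  w_1·p_1 = 0.35 × 0.0402108 = 0.0140738
  w_2·p_2 = 0.51 × 0.236551 = 0.120641
  w_3·p_3 = 0.14 × 0.00125267 = 0.000175373
Marginal: 0.0140738 + 0.120641 + 0.000175373 = 0.13489
So the posterior for Setting 2 is 0.120641 / 0.13489 ≈ 0.894.

0.894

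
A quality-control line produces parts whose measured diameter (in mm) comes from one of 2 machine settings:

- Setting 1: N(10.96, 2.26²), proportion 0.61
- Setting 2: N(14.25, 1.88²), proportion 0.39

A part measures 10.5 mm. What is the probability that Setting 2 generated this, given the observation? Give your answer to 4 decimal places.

0.0969

The responsibility of component k is π_k f_k(x) divided by Σ_j π_j f_j(x).
Normal densities:
  f_1 = (1/(2.26·√(2π)))·exp(−(10.5−10.96)²/(2·2.26²)) = 0.176523·exp(-0.02071) = 0.172904
  f_2 = (1/(1.88·√(2π)))·exp(−(10.5−14.25)²/(2·1.88²)) = 0.212203·exp(-1.98938) = 0.0290253
Prior × likelihood for each component:
  π_1·f_1 = 0.61 × 0.172904 = 0.105472
  π_2·f_2 = 0.39 × 0.0290253 = 0.0113199
Denominator: 0.105472 + 0.0113199 = 0.116791
P(Setting 2 | 10.5 mm) = 0.0113199 / 0.116791 ≈ 0.0969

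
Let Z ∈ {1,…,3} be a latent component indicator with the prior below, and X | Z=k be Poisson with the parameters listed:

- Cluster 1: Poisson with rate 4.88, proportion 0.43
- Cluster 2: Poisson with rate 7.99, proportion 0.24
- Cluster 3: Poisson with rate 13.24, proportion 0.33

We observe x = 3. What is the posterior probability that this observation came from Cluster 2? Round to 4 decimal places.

0.0982

By Bayes' theorem, P(k | x) = P(Z=k) f_k(x) / Σ_j P(Z=j) f_j(x).
Poisson probabilities:
  f_1 = e^(−4.88)·4.88^3/3! = 0.147147
  f_2 = e^(−7.99)·7.99^3/3! = 0.0288056
  f_3 = e^(−13.24)·13.24^3/3! = 0.000687787
Prior × likelihood for each component:
  P(Z=1)·f_1 = 0.43 × 0.147147 = 0.0632732
  P(Z=2)·f_2 = 0.24 × 0.0288056 = 0.00691333
  P(Z=3)·f_3 = 0.33 × 0.000687787 = 0.00022697
Evidence: 0.0632732 + 0.00691333 + 0.00022697 = 0.0704135
P(Cluster 2 | x) = 0.00691333 / 0.0704135 ≈ 0.0982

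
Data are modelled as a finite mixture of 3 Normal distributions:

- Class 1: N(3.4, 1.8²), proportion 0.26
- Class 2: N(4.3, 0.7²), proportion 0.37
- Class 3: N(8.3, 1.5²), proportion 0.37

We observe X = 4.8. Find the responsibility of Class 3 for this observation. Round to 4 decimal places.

0.0304

The responsibility of component k is w_k f_k(x) divided by Σ_j w_j f_j(x).
Normal densities:
  L_1 = (1/(1.8·√(2π)))·exp(−(4.8−3.4)²/(2·1.8²)) = 0.221635·exp(-0.30247) = 0.163786
  L_2 = (1/(0.7·√(2π)))·exp(−(4.8−4.3)²/(2·0.7²)) = 0.569918·exp(-0.25510) = 0.441593
  L_3 = (1/(1.5·√(2π)))·exp(−(4.8−8.3)²/(2·1.5²)) = 0.265962·exp(-2.72222) = 0.0174813
Unnormalised posteriors:
  w_1·L_1 = 0.26 × 0.163786 = 0.0425844
  w_2·L_2 = 0.37 × 0.441593 = 0.16339
  w_3·L_3 = 0.37 × 0.0174813 = 0.00646807
Evidence: 0.0425844 + 0.16339 + 0.00646807 = 0.212442
So the posterior for Class 3 is 0.00646807 / 0.212442 ≈ 0.0304.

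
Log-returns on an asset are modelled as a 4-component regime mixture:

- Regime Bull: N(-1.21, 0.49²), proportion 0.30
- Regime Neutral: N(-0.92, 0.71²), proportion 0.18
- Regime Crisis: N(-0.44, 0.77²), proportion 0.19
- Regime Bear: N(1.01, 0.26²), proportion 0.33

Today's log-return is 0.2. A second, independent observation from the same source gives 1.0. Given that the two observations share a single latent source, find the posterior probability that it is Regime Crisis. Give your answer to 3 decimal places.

By Bayes' theorem, P(k | x) = w_k f_k(x) / Σ_j w_j f_j(x).
Since both observations come from the same component, the likelihood for component k is f_k(x₁)·f_k(x₂).
  f_Bull = [0.0129619] × [3.11543e-05] = 4.0382e-07
  f_Neutral = [0.161921] × [0.0145107] = 0.0023496
  f_Crisis = [0.366779] × [0.0901512] = 0.0330656
  f_Bear = [0.0119781] × [1.53326] = 0.0183655
Multiply by the mixture weights:
  w_Bull·f_Bull = 0.30 × 4.0382e-07 = 1.21146e-07
  w_Neutral·f_Neutral = 0.18 × 0.0023496 = 0.000422927
  w_Crisis·f_Crisis = 0.19 × 0.0330656 = 0.00628247
  w_Bear·f_Bear = 0.33 × 0.0183655 = 0.00606062
Denominator: 1.21146e-07 + 0.000422927 + 0.00628247 + 0.00606062 = 0.0127661
So the posterior for Regime Crisis is 0.00628247 / 0.0127661 ≈ 0.492.

0.492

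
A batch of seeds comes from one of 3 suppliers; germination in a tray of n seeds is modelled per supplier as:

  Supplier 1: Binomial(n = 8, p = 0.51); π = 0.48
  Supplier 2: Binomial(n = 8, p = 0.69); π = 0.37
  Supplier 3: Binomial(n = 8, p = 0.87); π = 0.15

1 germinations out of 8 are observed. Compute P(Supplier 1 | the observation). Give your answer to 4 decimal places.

P(component k | x) = w_k·f_k(x) / marginal(x), where marginal(x) = Σ_j w_j·f_j(x).
Binomial probabilities:
  f_1 = C(8,1)·0.51^1·0.49^7 = 8·0.51·0.00678223 = 0.0276715
  f_2 = C(8,1)·0.69^1·0.31^7 = 8·0.69·0.000275126 = 0.0015187
  f_3 = C(8,1)·0.87^1·0.13^7 = 8·0.87·6.27485e-07 = 4.3673e-06
Multiply by the mixture weights:
  w_1·f_1 = 0.48 × 0.0276715 = 0.0132823
  w_2·f_2 = 0.37 × 0.0015187 = 0.000561918
  w_3·f_3 = 0.15 × 4.3673e-06 = 6.55095e-07
Marginal: 0.0132823 + 0.000561918 + 6.55095e-07 = 0.0138449
Responsibility of Supplier 1: 0.0132823 / 0.0138449 ≈ 0.9594

0.9594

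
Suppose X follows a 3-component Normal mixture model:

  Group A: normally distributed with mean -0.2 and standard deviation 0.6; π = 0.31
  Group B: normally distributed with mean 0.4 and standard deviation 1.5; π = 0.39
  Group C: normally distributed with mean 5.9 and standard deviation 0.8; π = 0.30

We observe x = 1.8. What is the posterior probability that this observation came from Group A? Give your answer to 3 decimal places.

0.012

Apply Bayes' rule: the posterior for each component is proportional to its prior times its likelihood at x.
Evaluate each component's likelihood at the observed value:
  p_A = (1/(0.6·√(2π)))·exp(−(1.8−-0.2)²/(2·0.6²)) = 0.664904·exp(-5.55556) = 0.00257046
  p_B = (1/(1.5·√(2π)))·exp(−(1.8−0.4)²/(2·1.5²)) = 0.265962·exp(-0.43556) = 0.172052
  p_C = (1/(0.8·√(2π)))·exp(−(1.8−5.9)²/(2·0.8²)) = 0.498678·exp(-13.13281) = 9.86988e-07
Multiply by the mixture weights:
  π_A·p_A = 0.31 × 0.00257046 = 0.000796844
  π_B·p_B = 0.39 × 0.172052 = 0.0671002
  π_C·p_C = 0.30 × 9.86988e-07 = 2.96097e-07
Marginal: 0.000796844 + 0.0671002 + 2.96097e-07 = 0.0678974
P(Group A | data) = 0.000796844 / 0.0678974 ≈ 0.012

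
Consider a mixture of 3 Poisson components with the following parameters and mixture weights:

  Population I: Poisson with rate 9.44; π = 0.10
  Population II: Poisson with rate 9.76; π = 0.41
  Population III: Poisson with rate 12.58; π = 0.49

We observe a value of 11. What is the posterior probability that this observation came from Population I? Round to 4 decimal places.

By Bayes' theorem, P(k | x) = π_k f_k(x) / Σ_j π_j f_j(x).
Poisson probabilities:
  f_I = e^(−9.44)·9.44^11/11! = 0.105632
  f_II = e^(−9.76)·9.76^11/11! = 0.110682
  f_III = e^(−12.58)·12.58^11/11! = 0.107623
Unnormalised posteriors:
  π_I·f_I = 0.10 × 0.105632 = 0.0105632
  π_II·f_II = 0.41 × 0.110682 = 0.0453797
  π_III·f_III = 0.49 × 0.107623 = 0.0527355
Evidence: 0.0105632 + 0.0453797 + 0.0527355 = 0.108678
P(Population I | the observation) ≈ 0.0972

0.0972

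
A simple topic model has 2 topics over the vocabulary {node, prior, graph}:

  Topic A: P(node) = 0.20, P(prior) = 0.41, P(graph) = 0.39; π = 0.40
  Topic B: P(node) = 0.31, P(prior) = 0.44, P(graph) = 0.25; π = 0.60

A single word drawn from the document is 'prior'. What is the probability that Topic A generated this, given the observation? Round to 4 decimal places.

The responsibility of component k is π_k f_k(x) divided by Σ_j π_j f_j(x).
Categorical probabilities:
  L_A = P(prior | comp) = 0.41
  L_B = P(prior | comp) = 0.44
Unnormalised posteriors:
  π_A·L_A = 0.40 × 0.41 = 0.164
  π_B·L_B = 0.60 × 0.44 = 0.264
Sum: 0.164 + 0.264 = 0.428
P(Topic A | 'prior') = 0.164 / 0.428 ≈ 0.3832

0.3832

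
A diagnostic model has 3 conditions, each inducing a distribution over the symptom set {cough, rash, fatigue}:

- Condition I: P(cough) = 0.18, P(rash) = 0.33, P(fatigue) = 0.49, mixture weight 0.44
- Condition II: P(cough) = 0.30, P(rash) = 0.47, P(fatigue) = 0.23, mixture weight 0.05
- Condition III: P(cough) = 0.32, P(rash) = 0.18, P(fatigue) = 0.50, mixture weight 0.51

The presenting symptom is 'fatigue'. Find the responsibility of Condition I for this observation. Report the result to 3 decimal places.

P(component k | x) = π_k·f_k(x) / marginal(x), where marginal(x) = Σ_j π_j·f_j(x).
Component likelihoods at x = 'fatigue':
  L_I = 0.49
  L_II = 0.23
  L_III = 0.5
Multiply by the mixture weights:
  π_I·L_I = 0.44 × 0.49 = 0.2156
  π_II·L_II = 0.05 × 0.23 = 0.0115
  π_III·L_III = 0.51 × 0.5 = 0.255
Marginal: 0.2156 + 0.0115 + 0.255 = 0.4821
Responsibility of Condition I: 0.2156 / 0.4821 ≈ 0.447

0.447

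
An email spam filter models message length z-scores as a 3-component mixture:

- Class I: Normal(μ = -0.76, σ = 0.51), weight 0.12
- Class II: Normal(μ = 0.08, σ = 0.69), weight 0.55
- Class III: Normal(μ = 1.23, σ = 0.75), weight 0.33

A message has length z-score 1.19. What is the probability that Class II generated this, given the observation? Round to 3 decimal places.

Posterior ∝ prior × likelihood, so P(k | x) ∝ π_k f_k(x); normalise over all components.
Normal densities:
  p_I = (1/(0.51·√(2π)))·exp(−(1.19−-0.76)²/(2·0.51²)) = 0.782240·exp(-7.30969) = 0.000523338
  p_II = (1/(0.69·√(2π)))·exp(−(1.19−0.08)²/(2·0.69²)) = 0.578177·exp(-1.29395) = 0.158528
  p_III = (1/(0.75·√(2π)))·exp(−(1.19−1.23)²/(2·0.75²)) = 0.531923·exp(-0.00142) = 0.531167
Multiply by the mixture weights:
  π_I·p_I = 0.12 × 0.000523338 = 6.28006e-05
  π_II·p_II = 0.55 × 0.158528 = 0.0871903
  π_III·p_III = 0.33 × 0.531167 = 0.175285
Sum: 6.28006e-05 + 0.0871903 + 0.175285 = 0.262538
P(Class II | data) ≈ 0.332

0.332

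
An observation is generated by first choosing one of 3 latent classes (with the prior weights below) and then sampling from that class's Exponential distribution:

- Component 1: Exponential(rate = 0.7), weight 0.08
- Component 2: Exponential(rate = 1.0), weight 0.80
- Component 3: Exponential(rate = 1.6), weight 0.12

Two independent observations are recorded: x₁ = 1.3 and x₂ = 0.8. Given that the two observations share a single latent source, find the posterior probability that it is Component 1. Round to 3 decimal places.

P(component k | x) = w_k·f_k(x) / marginal(x), where marginal(x) = Σ_j w_j·f_j(x).
Since both observations come from the same component, the likelihood for component k is f_k(x₁)·f_k(x₂).
  f_1 = [0.281767] × [0.399846] = 0.112663
  f_2 = [0.272532] × [0.449329] = 0.122456
  f_3 = [0.199888] × [0.44486] = 0.0889223
Weight by the priors:
  w_1·f_1 = 0.08 × 0.112663 = 0.00901308
  w_2·f_2 = 0.80 × 0.122456 = 0.0979651
  w_3·f_3 = 0.12 × 0.0889223 = 0.0106707
Normaliser: 0.00901308 + 0.0979651 + 0.0106707 = 0.117649
So the posterior for Component 1 is 0.00901308 / 0.117649 ≈ 0.077.

0.077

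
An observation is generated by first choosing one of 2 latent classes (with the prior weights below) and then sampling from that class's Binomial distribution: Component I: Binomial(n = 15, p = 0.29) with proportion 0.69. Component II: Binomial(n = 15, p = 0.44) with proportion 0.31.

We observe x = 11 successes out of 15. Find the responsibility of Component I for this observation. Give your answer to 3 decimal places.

0.055

Posterior ∝ prior × likelihood, so P(k | x) ∝ w_k f_k(x); normalise over all components.
Binomial probabilities:
  p_I = C(15,11)·0.29^11·0.71^4 = 1365·1.22005e-06·0.254117 = 0.000423198
  p_II = C(15,11)·0.44^11·0.56^4 = 1365·0.000119668·0.098345 = 0.0160644
Unnormalised posteriors:
  w_I·p_I = 0.69 × 0.000423198 = 0.000292007
  w_II·p_II = 0.31 × 0.0160644 = 0.00497996
Marginal: 0.000292007 + 0.00497996 = 0.00527197
Responsibility of Component I: 0.000292007 / 0.00527197 ≈ 0.055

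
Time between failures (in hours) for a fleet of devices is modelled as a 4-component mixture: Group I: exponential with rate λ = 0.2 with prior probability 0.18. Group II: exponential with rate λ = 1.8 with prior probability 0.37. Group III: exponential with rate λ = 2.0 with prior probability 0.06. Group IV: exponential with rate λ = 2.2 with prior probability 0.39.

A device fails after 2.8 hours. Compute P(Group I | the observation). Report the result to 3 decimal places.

0.758

By Bayes' theorem, P(k | x) = π_k f_k(x) / Σ_j π_j f_j(x).
Exponential densities:
  L_I = 0.114242
  L_II = 0.0116527
  L_III = 0.00739573
  L_IV = 0.00464696
Prior × likelihood for each component:
  π_I·L_I = 0.18 × 0.114242 = 0.0205635
  π_II·L_II = 0.37 × 0.0116527 = 0.00431152
  π_III·L_III = 0.06 × 0.00739573 = 0.000443744
  π_IV·L_IV = 0.39 × 0.00464696 = 0.00181231
Denominator: 0.0205635 + 0.00431152 + 0.000443744 + 0.00181231 = 0.0271311
P(Group I | the observation) = 0.0205635 / 0.0271311 ≈ 0.758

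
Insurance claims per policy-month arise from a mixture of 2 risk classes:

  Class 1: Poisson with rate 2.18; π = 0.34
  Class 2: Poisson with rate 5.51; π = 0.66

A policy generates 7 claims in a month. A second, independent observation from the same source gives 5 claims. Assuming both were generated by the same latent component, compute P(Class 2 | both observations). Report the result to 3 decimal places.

Posterior ∝ prior × likelihood, so P(k | x) ∝ w_k f_k(x); normalise over all components.
Since both observations come from the same component, the likelihood for component k is f_k(x₁)·f_k(x₂).
  L_1 = [0.00524811] × [0.0463809] = 0.000243412
  L_2 = [0.123785] × [0.171244] = 0.0211974
Prior × likelihood for each component:
  w_1·L_1 = 0.34 × 0.000243412 = 8.27601e-05
  w_2·L_2 = 0.66 × 0.0211974 = 0.0139903
Evidence: 8.27601e-05 + 0.0139903 = 0.014073
P(Class 2 | x₁,x₂) = 0.0139903 / 0.014073 ≈ 0.994

0.994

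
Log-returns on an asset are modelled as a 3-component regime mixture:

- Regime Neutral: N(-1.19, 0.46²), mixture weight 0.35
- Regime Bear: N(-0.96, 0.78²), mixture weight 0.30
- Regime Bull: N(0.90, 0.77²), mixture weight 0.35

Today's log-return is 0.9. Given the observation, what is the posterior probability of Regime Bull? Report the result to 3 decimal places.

Posterior ∝ prior × likelihood, so P(k | x) ∝ π_k f_k(x); normalise over all components.
Component likelihoods at x = 0.9:
  L_Neutral = (1/(0.46·√(2π)))·exp(−(0.9−-1.19)²/(2·0.46²)) = 0.867266·exp(-10.32160) = 2.85456e-05
  L_Bear = (1/(0.78·√(2π)))·exp(−(0.9−-0.96)²/(2·0.78²)) = 0.511464·exp(-2.84320) = 0.0297873
  L_Bull = (1/(0.77·√(2π)))·exp(−(0.9−0.90)²/(2·0.77²)) = 0.518107·exp(-0.00000) = 0.518107
Unnormalised posteriors:
  π_Neutral·L_Neutral = 0.35 × 2.85456e-05 = 9.99097e-06
  π_Bear·L_Bear = 0.30 × 0.0297873 = 0.0089362
  π_Bull·L_Bull = 0.35 × 0.518107 = 0.181337
Denominator: 9.99097e-06 + 0.0089362 + 0.181337 = 0.190284
Responsibility of Regime Bull: 0.181337 / 0.190284 ≈ 0.953

0.953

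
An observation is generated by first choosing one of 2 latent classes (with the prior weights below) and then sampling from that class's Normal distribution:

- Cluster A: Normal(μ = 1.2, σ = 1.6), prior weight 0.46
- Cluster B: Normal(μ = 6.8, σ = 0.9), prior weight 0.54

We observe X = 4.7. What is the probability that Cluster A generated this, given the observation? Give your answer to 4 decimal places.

0.3999

The responsibility of component k is w_k f_k(x) divided by Σ_j w_j f_j(x).
Normal densities:
  p_A = 0.022788
  p_B = 0.0291354
Unnormalised posteriors:
  w_A·p_A = 0.46 × 0.022788 = 0.0104825
  w_B·p_B = 0.54 × 0.0291354 = 0.0157331
Evidence: 0.0104825 + 0.0157331 = 0.0262156
P(Cluster A | 4.7) = 0.0104825 / 0.0262156 ≈ 0.3999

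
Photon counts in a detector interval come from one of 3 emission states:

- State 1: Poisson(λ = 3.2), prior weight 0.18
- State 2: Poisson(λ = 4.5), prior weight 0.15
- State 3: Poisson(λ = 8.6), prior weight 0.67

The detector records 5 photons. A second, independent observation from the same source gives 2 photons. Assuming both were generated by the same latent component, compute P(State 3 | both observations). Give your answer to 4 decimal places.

0.0439

The responsibility of component k is π_k f_k(x) divided by Σ_j π_j f_j(x).
Since both observations come from the same component, the likelihood for component k is f_k(x₁)·f_k(x₂).
  L_1 = [0.113979] × [0.208702] = 0.0237878
  L_2 = [0.170827] × [0.112479] = 0.0192144
  L_3 = [0.0721736] × [0.00680823] = 0.000491375
Multiply by the mixture weights:
  π_1·L_1 = 0.18 × 0.0237878 = 0.0042818
  π_2·L_2 = 0.15 × 0.0192144 = 0.00288215
  π_3·L_3 = 0.67 × 0.000491375 = 0.000329221
Sum: 0.0042818 + 0.00288215 + 0.000329221 = 0.00749318
Responsibility of State 3: 0.000329221 / 0.00749318 ≈ 0.0439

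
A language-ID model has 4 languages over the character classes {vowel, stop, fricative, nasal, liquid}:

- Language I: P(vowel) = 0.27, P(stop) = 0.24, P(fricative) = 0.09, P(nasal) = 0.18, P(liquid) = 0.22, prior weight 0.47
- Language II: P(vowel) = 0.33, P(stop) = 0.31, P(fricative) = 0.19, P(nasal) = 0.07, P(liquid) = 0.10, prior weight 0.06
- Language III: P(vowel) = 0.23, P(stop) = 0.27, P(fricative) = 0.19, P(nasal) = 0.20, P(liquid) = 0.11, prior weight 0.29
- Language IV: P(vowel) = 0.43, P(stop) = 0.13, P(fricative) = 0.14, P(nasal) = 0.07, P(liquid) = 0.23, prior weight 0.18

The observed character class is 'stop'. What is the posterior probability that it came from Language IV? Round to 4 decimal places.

Apply Bayes' rule: the posterior for each component is proportional to its prior times its likelihood at x.
Categorical probabilities:
  p_I = P(stop | comp) = 0.24
  p_II = P(stop | comp) = 0.31
  p_III = P(stop | comp) = 0.27
  p_IV = P(stop | comp) = 0.13
Prior × likelihood for each component:
  π_I·p_I = 0.47 × 0.24 = 0.1128
  π_II·p_II = 0.06 × 0.31 = 0.0186
  π_III·p_III = 0.29 × 0.27 = 0.0783
  π_IV·p_IV = 0.18 × 0.13 = 0.0234
Sum: 0.1128 + 0.0186 + 0.0783 + 0.0234 = 0.2331
So the posterior for Language IV is 0.0234 / 0.2331 ≈ 0.1004.

0.1004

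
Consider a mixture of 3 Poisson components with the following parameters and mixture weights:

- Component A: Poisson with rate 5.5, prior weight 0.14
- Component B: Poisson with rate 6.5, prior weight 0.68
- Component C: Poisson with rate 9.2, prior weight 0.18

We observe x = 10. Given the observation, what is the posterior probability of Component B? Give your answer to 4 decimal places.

0.5955

By Bayes' theorem, P(k | x) = π_k f_k(x) / Σ_j π_j f_j(x).
Evaluate each component's likelihood at the observed value:
  L_A = 0.0285262
  L_B = 0.0557772
  L_C = 0.12095
Prior × likelihood for each component:
  π_A·L_A = 0.14 × 0.0285262 = 0.00399367
  π_B·L_B = 0.68 × 0.0557772 = 0.0379285
  π_C·L_C = 0.18 × 0.12095 = 0.021771
Evidence: 0.00399367 + 0.0379285 + 0.021771 = 0.0636931
P(Component B | the observation) = 0.0379285 / 0.0636931 ≈ 0.5955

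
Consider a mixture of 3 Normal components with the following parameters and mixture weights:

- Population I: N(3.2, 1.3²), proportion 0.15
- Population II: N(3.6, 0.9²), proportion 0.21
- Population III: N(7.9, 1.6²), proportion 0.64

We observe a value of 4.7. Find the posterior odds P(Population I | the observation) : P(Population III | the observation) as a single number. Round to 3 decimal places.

The posterior odds equal the prior odds times the likelihood ratio: (w_i/w_j)·(f_i(x)/f_j(x)).
Normal densities:
  p_I = (1/(1.3·√(2π)))·exp(−(4.7−3.2)²/(2·1.3²)) = 0.306879·exp(-0.66568) = 0.157712
  p_II = (1/(0.9·√(2π)))·exp(−(4.7−3.6)²/(2·0.9²)) = 0.443269·exp(-0.74691) = 0.210033
  p_III = (1/(1.6·√(2π)))·exp(−(4.7−7.9)²/(2·1.6²)) = 0.249339·exp(-2.00000) = 0.0337444
0.0236568 / 0.0215964 ≈ 1.095

1.095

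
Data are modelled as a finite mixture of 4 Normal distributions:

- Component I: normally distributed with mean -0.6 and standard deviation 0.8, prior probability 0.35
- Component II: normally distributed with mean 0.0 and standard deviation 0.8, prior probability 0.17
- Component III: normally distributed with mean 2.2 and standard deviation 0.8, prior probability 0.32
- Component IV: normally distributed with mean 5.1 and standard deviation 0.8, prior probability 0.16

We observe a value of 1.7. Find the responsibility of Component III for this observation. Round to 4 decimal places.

0.9183

By Bayes' theorem, P(k | x) = P(Z=k) f_k(x) / Σ_j P(Z=j) f_j(x).
Component likelihoods at x = 1.7:
  p_I = (1/(0.8·√(2π)))·exp(−(1.7−-0.6)²/(2·0.8²)) = 0.498678·exp(-4.13281) = 0.00799765
  p_II = (1/(0.8·√(2π)))·exp(−(1.7−0.0)²/(2·0.8²)) = 0.498678·exp(-2.25781) = 0.0521512
  p_III = (1/(0.8·√(2π)))·exp(−(1.7−2.2)²/(2·0.8²)) = 0.498678·exp(-0.19531) = 0.410201
  p_IV = (1/(0.8·√(2π)))·exp(−(1.7−5.1)²/(2·0.8²)) = 0.498678·exp(-9.03125) = 5.96483e-05
Weight by the priors:
  P(Z=I)·p_I = 0.35 × 0.00799765 = 0.00279918
  P(Z=II)·p_II = 0.17 × 0.0521512 = 0.00886571
  P(Z=III)·p_III = 0.32 × 0.410201 = 0.131264
  P(Z=IV)·p_IV = 0.16 × 5.96483e-05 = 9.54373e-06
Sum: 0.00279918 + 0.00886571 + 0.131264 + 9.54373e-06 = 0.142939
P(Component III | data) ≈ 0.9183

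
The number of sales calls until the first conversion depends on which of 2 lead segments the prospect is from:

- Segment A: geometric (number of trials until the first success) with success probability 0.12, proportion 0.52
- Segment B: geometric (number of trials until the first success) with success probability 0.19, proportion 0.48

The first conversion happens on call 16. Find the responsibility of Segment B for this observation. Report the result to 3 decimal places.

0.297

Posterior ∝ prior × likelihood, so P(k | x) ∝ w_k f_k(x); normalise over all components.
Evaluate each component's likelihood at the observed value:
  p_A = 0.12·(1−0.12)^15 = 0.12·0.146974 = 0.0176369
  p_B = 0.19·(1−0.19)^15 = 0.19·0.0423912 = 0.00805432
Prior × likelihood for each component:
  w_A·p_A = 0.52 × 0.0176369 = 0.00917117
  w_B·p_B = 0.48 × 0.00805432 = 0.00386607
Denominator: 0.00917117 + 0.00386607 = 0.0130372
P(Segment B | the observation) = 0.00386607 / 0.0130372 ≈ 0.297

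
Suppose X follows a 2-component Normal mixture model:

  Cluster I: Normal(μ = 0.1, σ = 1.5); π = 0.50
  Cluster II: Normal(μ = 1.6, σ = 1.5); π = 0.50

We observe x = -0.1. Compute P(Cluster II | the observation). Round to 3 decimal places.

0.347

Apply Bayes' rule: the posterior for each component is proportional to its prior times its likelihood at x.
Evaluate each component's likelihood at the observed value:
  L_I = 0.263608
  L_II = 0.139928
Multiply by the mixture weights:
  P(Z=I)·L_I = 0.50 × 0.263608 = 0.131804
  P(Z=II)·L_II = 0.50 × 0.139928 = 0.0699641
Sum: 0.131804 + 0.0699641 = 0.201768
P(Cluster II | -0.1) ≈ 0.347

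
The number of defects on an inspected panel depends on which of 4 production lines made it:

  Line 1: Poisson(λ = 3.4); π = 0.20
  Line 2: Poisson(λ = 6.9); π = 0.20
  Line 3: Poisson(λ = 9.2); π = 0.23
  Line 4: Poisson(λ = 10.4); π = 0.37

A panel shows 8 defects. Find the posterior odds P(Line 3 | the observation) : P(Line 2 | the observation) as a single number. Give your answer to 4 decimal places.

Only the two components matter; the odds are (w_i f_i(x)) / (w_j f_j(x)).
Poisson probabilities:
  p_1 = e^(−3.4)·3.4^8/8! = 0.0147812
  p_2 = e^(−6.9)·6.9^8/8! = 0.128422
  p_3 = e^(−9.2)·9.2^8/8! = 0.128609
  p_4 = e^(−10.4)·10.4^8/8! = 0.103296
Odds = (0.23/0.20) × (0.128609/0.128422) = 1.15 × 1.00146 ≈ 1.1517

1.1517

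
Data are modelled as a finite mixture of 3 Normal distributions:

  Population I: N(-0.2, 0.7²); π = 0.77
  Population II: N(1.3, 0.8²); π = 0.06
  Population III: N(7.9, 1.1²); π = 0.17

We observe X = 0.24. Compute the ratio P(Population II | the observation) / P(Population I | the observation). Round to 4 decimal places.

0.0345

Only the two components matter; the odds are (P(Z=i) f_i(x)) / (P(Z=j) f_j(x)).
Normal densities:
  L_I = (1/(0.7·√(2π)))·exp(−(0.24−-0.2)²/(2·0.7²)) = 0.569918·exp(-0.19755) = 0.467753
  L_II = (1/(0.8·√(2π)))·exp(−(0.24−1.3)²/(2·0.8²)) = 0.498678·exp(-0.87781) = 0.207296
  L_III = (1/(1.1·√(2π)))·exp(−(0.24−7.9)²/(2·1.1²)) = 0.362675·exp(-24.24612) = 1.07044e-11
Odds = (0.06/0.77) × (0.207296/0.467753) = 0.0779221 × 0.443174 ≈ 0.0345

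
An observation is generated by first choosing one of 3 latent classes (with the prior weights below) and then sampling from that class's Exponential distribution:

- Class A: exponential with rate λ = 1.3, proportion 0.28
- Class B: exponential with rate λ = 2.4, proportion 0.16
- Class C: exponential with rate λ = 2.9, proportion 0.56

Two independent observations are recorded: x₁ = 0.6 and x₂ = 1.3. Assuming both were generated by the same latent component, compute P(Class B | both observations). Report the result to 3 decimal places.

0.140

Apply Bayes' rule: the posterior for each component is proportional to its prior times its likelihood at x.
Since both observations come from the same component, the likelihood for component k is f_k(x₁)·f_k(x₂).
  p_A = [0.595928] × [0.239875] = 0.142948
  p_B = [0.568627] × [0.105977] = 0.0602615
  p_C = [0.509009] × [0.066851] = 0.0340278
Weight by the priors:
  π_A·p_A = 0.28 × 0.142948 = 0.0400256
  π_B·p_B = 0.16 × 0.0602615 = 0.00964183
  π_C·p_C = 0.56 × 0.0340278 = 0.0190555
Denominator: 0.0400256 + 0.00964183 + 0.0190555 = 0.0687229
P(Class B | data) ≈ 0.140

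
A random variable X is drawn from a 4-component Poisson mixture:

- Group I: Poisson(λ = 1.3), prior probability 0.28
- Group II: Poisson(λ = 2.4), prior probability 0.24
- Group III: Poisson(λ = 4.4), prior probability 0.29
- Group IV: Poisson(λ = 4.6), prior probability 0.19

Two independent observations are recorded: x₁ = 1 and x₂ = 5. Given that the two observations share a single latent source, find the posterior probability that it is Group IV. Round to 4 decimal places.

0.1862

The responsibility of component k is π_k f_k(x) divided by Σ_j π_j f_j(x).
Since both observations come from the same component, the likelihood for component k is f_k(x₁)·f_k(x₂).
  L_I = [0.354291] × [0.00843243] = 0.00298754
  L_II = [0.217723] × [0.0601961] = 0.0131061
  L_III = [0.0540203] × [0.168728] = 0.00911472
  L_IV = [0.0462384] × [0.172526] = 0.00797731
Unnormalised posteriors:
  π_I·L_I = 0.28 × 0.00298754 = 0.00083651
  π_II·L_II = 0.24 × 0.0131061 = 0.00314546
  π_III·L_III = 0.29 × 0.00911472 = 0.00264327
  π_IV·L_IV = 0.19 × 0.00797731 = 0.00151569
Marginal: 0.00083651 + 0.00314546 + 0.00264327 + 0.00151569 = 0.00814093
P(Group IV | x₁, x₂) ≈ 0.1862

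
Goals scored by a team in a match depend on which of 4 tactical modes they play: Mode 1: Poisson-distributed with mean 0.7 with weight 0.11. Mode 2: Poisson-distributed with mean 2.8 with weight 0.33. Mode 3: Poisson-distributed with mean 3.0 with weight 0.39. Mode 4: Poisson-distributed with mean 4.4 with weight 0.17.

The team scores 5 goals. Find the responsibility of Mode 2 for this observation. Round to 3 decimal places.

0.297

By Bayes' theorem, P(k | x) = π_k f_k(x) / Σ_j π_j f_j(x).
Component likelihoods at x = 5 goals:
  f_1 = e^(−0.7)·0.7^5/5! = 0.000695509
  f_2 = e^(−2.8)·2.8^5/5! = 0.0872136
  f_3 = e^(−3.0)·3.0^5/5! = 0.100819
  f_4 = e^(−4.4)·4.4^5/5! = 0.168728
Weight by the priors:
  π_1·f_1 = 0.11 × 0.000695509 = 7.6506e-05
  π_2·f_2 = 0.33 × 0.0872136 = 0.0287805
  π_3·f_3 = 0.39 × 0.100819 = 0.0393193
  π_4·f_4 = 0.17 × 0.168728 = 0.0286837
Evidence: 7.6506e-05 + 0.0287805 + 0.0393193 + 0.0286837 = 0.0968601
Responsibility of Mode 2: 0.0287805 / 0.0968601 ≈ 0.297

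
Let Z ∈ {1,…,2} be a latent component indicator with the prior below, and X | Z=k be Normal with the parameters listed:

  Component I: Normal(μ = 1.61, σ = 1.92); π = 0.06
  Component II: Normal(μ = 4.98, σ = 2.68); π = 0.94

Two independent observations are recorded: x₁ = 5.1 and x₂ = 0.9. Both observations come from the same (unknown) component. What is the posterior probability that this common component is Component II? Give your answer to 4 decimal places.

0.9337

Apply Bayes' rule: the posterior for each component is proportional to its prior times its likelihood at x.
Since both observations come from the same component, the likelihood for component k is f_k(x₁)·f_k(x₂).
  f_I = [(1/(1.92·√(2π)))·exp(−(5.1−1.61)²/(2·1.92²)) = 0.207782·exp(-1.65203) = 0.0398236] × [0.194051] = 0.00772779
  f_II = [(1/(2.68·√(2π)))·exp(−(5.1−4.98)²/(2·2.68²)) = 0.148859·exp(-0.00100) = 0.14871] × [0.0467198] = 0.00694769
Prior × likelihood for each component:
  w_I·f_I = 0.06 × 0.00772779 = 0.000463667
  w_II·f_II = 0.94 × 0.00694769 = 0.00653083
Evidence: 0.000463667 + 0.00653083 = 0.0069945
So the posterior for Component II is 0.00653083 / 0.0069945 ≈ 0.9337.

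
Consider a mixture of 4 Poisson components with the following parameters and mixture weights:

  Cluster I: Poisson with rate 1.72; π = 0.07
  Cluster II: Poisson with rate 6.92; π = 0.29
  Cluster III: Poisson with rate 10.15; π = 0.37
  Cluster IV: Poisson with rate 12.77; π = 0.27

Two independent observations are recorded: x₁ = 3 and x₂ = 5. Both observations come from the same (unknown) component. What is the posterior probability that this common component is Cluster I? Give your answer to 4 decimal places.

0.0997

Posterior ∝ prior × likelihood, so P(k | x) ∝ w_k f_k(x); normalise over all components.
Since both observations come from the same component, the likelihood for component k is f_k(x₁)·f_k(x₂).
  p_I = [e^(−1.72)·1.72^3/3! = 0.151861] × [0.0224633] = 0.00341132
  p_II = [e^(−6.92)·6.92^3/3! = 0.0545568] × [0.130627] = 0.00712657
  p_III = [e^(−10.15)·10.15^3/3! = 0.00681017] × [0.03508] = 0.000238901
  p_IV = [e^(−12.77)·12.77^3/3! = 0.000987372] × [0.00805068] = 7.94902e-06
Multiply by the mixture weights:
  w_I·p_I = 0.07 × 0.00341132 = 0.000238792
  w_II·p_II = 0.29 × 0.00712657 = 0.00206671
  w_III·p_III = 0.37 × 0.000238901 = 8.83933e-05
  w_IV·p_IV = 0.27 × 7.94902e-06 = 2.14624e-06
Normaliser: 0.000238792 + 0.00206671 + 8.83933e-05 + 2.14624e-06 = 0.00239604
P(Cluster I | x₁,x₂) ≈ 0.0997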